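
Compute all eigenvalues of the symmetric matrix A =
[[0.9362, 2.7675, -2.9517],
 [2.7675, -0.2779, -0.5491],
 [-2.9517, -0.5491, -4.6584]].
sigma(A) ≈ {-6, -2, 4}

A is real symmetric, so its spectrum consists of real eigenvalues. Expanding the characteristic polynomial of the displayed matrix gives
  det(λ I - A) = p(λ) = λ^3 + (4)λ^2 + (-20)λ + (-48).
Solving p(λ) = 0 yields eigenvalues ≈ -6, -2, 4. (A is shown rounded to 4 decimals, so these recover the underlying integer eigenvalues to within that precision.)
Verification: the trace of A = -4 equals the sum of eigenvalues -4, and det(A) ≈ 48.0009 matches the eigenvalue product 48.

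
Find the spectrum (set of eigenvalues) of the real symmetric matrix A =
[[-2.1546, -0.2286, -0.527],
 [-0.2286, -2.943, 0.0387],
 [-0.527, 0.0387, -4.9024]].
sigma(A) ≈ {-5, -3, -2}

A is real symmetric, so its spectrum consists of real eigenvalues. Expanding the characteristic polynomial of the displayed matrix gives
  det(λ I - A) = p(λ) = λ^3 + (10)λ^2 + (31)λ + (30).
Solving p(λ) = 0 yields eigenvalues ≈ -5, -3, -2. (A is shown rounded to 4 decimals, so these recover the underlying integer eigenvalues to within that precision.)
Verification: the trace of A = -10 equals the sum of eigenvalues -10, and det(A) ≈ -30.0000 matches the eigenvalue product -30.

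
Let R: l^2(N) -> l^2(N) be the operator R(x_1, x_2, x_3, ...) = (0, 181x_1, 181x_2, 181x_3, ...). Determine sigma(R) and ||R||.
sigma(R) = closed disk {z in C : |z| ≤ 181}; ||R|| = 181

Note R = 181·U where U is the unit right shift (U x)_k = x_{k-1} (with x_0 := 0); so ||R|| = 181||U|| and sigma(R) = 181·sigma(U). ||R x||^2 = sum_{k≥1} |181x_k|^2 = 32761||x||^2, so ||R|| = 181 and sigma(R) ⊂ {|z| ≤ 181}. For any |lambda| < 181, the equation (R - lambda I) x = 0 forces x_1 = 0, then 181x_k = lambda x_{k+1} ⇒ x = 0, so R has no eigenvalues. But (R - lambda I) is not surjective for |lambda| < 181: solving (R - lambda I) x = e_1 would require x_n proportional to (lambda/181)^(-n), which is not in l^2. So every |lambda| < 181 lies in the residual spectrum. The boundary |lambda| = 181 is in the approximate point spectrum (the spectrum is closed). Hence sigma(R) is the closed disk of radius 181.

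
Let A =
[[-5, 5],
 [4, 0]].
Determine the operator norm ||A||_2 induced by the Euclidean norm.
||A||_2 = sqrt((66 + sqrt(2756))/2) ≈ 7.6973 (= sqrt(largest eigenvalue of A^T A))

||A||_2 = sigma_max(A) = sqrt(lambda_max(A^T A)). Form the symmetric matrix M = A^T A =
[[41, -25],
 [-25, 25]].
Its characteristic polynomial (trace, determinant of M give the coefficients) is
  p(λ) = det(λ I - M) = λ^2 - 66λ + 400.
For λ^2 - 66λ + 400 the discriminant is 2756. It is nonnegative but not a perfect square, so the roots are real and irrational: λ = (66 ± sqrt(2756))/2 ≈ 59.2488, 6.7512.
So the eigenvalues of A^T A are ≈ 6.7512, 59.2488 (all ≥ 0, as they must be for A^T A). The largest is λ_max = (66 + sqrt(2756))/2 ≈ 59.2488, hence ||A||_2 = sqrt(λ_max) = sqrt((66 + sqrt(2756))/2) ≈ 7.6973.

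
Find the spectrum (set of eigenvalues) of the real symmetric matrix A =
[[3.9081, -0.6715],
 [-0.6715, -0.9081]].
sigma(A) ≈ {-1, 4}

A is real symmetric, so its spectrum consists of real eigenvalues. Expanding the characteristic polynomial of the displayed matrix gives
  det(λ I - A) = p(λ) = λ^2 + (-3)λ + (-4).
Solving p(λ) = 0 yields eigenvalues ≈ -1, 4. (A is shown rounded to 4 decimals, so these recover the underlying integer eigenvalues to within that precision.)
Verification: the trace of A = 3 equals the sum of eigenvalues 3, and det(A) ≈ -3.9999 matches the eigenvalue product -4.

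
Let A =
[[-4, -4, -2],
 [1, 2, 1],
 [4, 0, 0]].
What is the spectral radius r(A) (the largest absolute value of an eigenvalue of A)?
r(A) = 2

The eigenvalues of A are the roots of its characteristic polynomial. With M = A (coefficients from the trace, the sum of principal 2x2 minors, and det A):
  p(λ) = det(λ I - M) = λ^3 + 2λ^2 + 4λ.
The constant term is 0, so λ = 0 is a root. Dividing out λ leaves p(λ) = λ(λ^2 + 2λ + 4). For λ^2 + 2λ + 4 the discriminant is -12. It is negative, so the roots are the complex-conjugate pair λ = -1 ± (sqrt(12)/2) i ≈ -1 ± 1.7321i. For a conjugate pair the product of the roots equals the constant term, so |λ|^2 = 4 and |λ| = sqrt(4) = 2.
Thus the eigenvalues (to 4 decimals) are -1 ± 1.7321i (modulus 2); 0 (modulus 0). The spectral radius is the largest modulus: r(A) = 2. (Cross-check: r(A) ≤ ||A||_2 ≈ 7.0369; equality holds whenever A is normal, though it can also hold for some non-normal A.)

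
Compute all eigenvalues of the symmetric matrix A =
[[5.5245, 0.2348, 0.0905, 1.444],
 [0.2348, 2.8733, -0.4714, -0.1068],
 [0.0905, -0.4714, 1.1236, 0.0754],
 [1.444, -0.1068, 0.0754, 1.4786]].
sigma(A) ≈ {1, 3, 6} (1 with multiplicity 2)

A is real symmetric, so its spectrum consists of real eigenvalues. Expanding the characteristic polynomial of the displayed matrix gives
  det(λ I - A) = p(λ) = λ^4 + (-11)λ^3 + (37)λ^2 + (-45)λ + (18).
Solving p(λ) = 0 yields eigenvalues ≈ 1, 1, 3, 6. (A is shown rounded to 4 decimals, so these recover the underlying integer eigenvalues to within that precision.)
Verification: the trace of A = 11 equals the sum of eigenvalues 11, and det(A) ≈ 17.9998 matches the eigenvalue product 18.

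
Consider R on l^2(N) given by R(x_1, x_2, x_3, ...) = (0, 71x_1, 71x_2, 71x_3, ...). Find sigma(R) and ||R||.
sigma(R) = closed disk {z in C : |z| ≤ 71}; ||R|| = 71

Note R = 71·U where U is the unit right shift (U x)_k = x_{k-1} (with x_0 := 0); so ||R|| = 71||U|| and sigma(R) = 71·sigma(U). ||R x||^2 = sum_{k≥1} |71x_k|^2 = 5041||x||^2, so ||R|| = 71 and sigma(R) ⊂ {|z| ≤ 71}. For any |lambda| < 71, the equation (R - lambda I) x = 0 forces x_1 = 0, then 71x_k = lambda x_{k+1} ⇒ x = 0, so R has no eigenvalues. But (R - lambda I) is not surjective for |lambda| < 71: solving (R - lambda I) x = e_1 would require x_n proportional to (lambda/71)^(-n), which is not in l^2. So every |lambda| < 71 lies in the residual spectrum. The boundary |lambda| = 71 is in the approximate point spectrum (the spectrum is closed). Hence sigma(R) is the closed disk of radius 71.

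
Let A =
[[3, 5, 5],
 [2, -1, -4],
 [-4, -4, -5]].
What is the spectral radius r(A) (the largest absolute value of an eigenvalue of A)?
r(A) ≈ 5.2726

The eigenvalues of A are the roots of its characteristic polynomial. With M = A (coefficients from the trace, the sum of principal 2x2 minors, and det A):
  p(λ) = det(λ I - M) = λ^3 + 3λ^2 - 19λ - 37.
No integer candidate from the rational root theorem (±divisors of 37) is a root, so the roots are irrational. The cubic discriminant is Δ = 35680 > 0, so there are three distinct real roots. p(-6) = -31 and p(-5) = 8 have opposite signs, so a root lies in (-6, -5); Newton's method refines it to λ ≈ -5.2726. p(-2) = 5 and p(-1) = -16 have opposite signs, so a root lies in (-2, -1); Newton's method refines it to λ ≈ -1.7462. p(4) = -1 and p(5) = 68 have opposite signs, so a root lies in (4, 5); Newton's method refines it to λ ≈ 4.0188. Check (Vieta): the three roots sum to -3, matching tr M = -3.
Thus the eigenvalues (to 4 decimals) are -5.2726 (modulus 5.2726); -1.7462 (modulus 1.7462); 4.0188 (modulus 4.0188). The spectral radius is the largest modulus: r(A) ≈ 5.2726. (Cross-check: r(A) ≤ ||A||_2 ≈ 11.0062; equality holds whenever A is normal, though it can also hold for some non-normal A.)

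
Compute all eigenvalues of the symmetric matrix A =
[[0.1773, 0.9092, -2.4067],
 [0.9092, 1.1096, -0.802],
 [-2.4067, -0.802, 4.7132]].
sigma(A) ≈ {-1, 1, 6}

A is real symmetric, so its spectrum consists of real eigenvalues. Expanding the characteristic polynomial of the displayed matrix gives
  det(λ I - A) = p(λ) = λ^3 + (-6)λ^2 + (-1)λ + (6).
Solving p(λ) = 0 yields eigenvalues ≈ -1, 1, 6. (A is shown rounded to 4 decimals, so these recover the underlying integer eigenvalues to within that precision.)
Verification: the trace of A = 6 equals the sum of eigenvalues 6, and det(A) ≈ -6.0001 matches the eigenvalue product -6.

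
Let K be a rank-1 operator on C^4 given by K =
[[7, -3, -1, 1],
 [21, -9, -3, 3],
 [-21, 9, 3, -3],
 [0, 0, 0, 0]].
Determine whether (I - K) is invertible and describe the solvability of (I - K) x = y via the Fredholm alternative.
(I - K) is singular (det(I - K) = 0, i.e. 1 ∈ sigma(K)). (I - K) x = y is solvable iff y ⊥ ker((I - K)^*) = span{(7, -3, -1, 1)}, i.e. iff 7y_1 - 3y_2 - y_3 + y_4 = 0. When solvable, the solutions are x = y + c·(1, 3, -3, 0), c arbitrary (ker(I - K) = span{(1, 3, -3, 0)}, dimension 1).

K has rank 1, so it is an outer product K = u v^T: every row of K is a multiple of one row vector. Reading off the entries, u = (1, 3, -3, 0) and v = (7, -3, -1, 1) (row i of K equals u_i·v^T). A rank-one matrix u v^T satisfies K u = u (v·u) and kills the (3)-dimensional subspace v^⊥, so its characteristic polynomial is lambda^3 (lambda - v·u) with v·u = tr K = 1. Hence the eigenvalues of I - K are 1 (multiplicity 3) and 1 - (1) = 0, so det(I - K) = 0. (Direct check: I - K =
[[-6, 3, 1, -1],
 [-21, 10, 3, -3],
 [21, -9, -2, 3],
 [0, 0, 0, 1]]
has determinant 0.) So 1 is an eigenvalue of K and (I - K) is not invertible. The finite-dimensional Fredholm alternative says: either (I - K) is invertible, or ker(I - K) ≠ {0} and then range(I - K) = ker((I - K)^*)^⊥, with dim ker(I - K) = dim ker((I - K)^*). We are in the second case, so we need both kernels. Kernel of I - K: (I - K) u = u - u (v·u) = u - u = 0, so ker(I - K) = span{u} = span{(1, 3, -3, 0)} (it is exactly 1-dimensional because rank(I - K) = 3). Kernel of the adjoint: K is real, so (I - K)^* = I - K^T = I - v u^T, and (I - v u^T) v = v - v (u·v) = 0; hence ker((I - K)^*) = span{v} = span{(7, -3, -1, 1)}. Therefore (I - K) x = y is solvable iff <y, v> = 0, i.e. iff 7y_1 - 3y_2 - y_3 + y_4 = 0. When this holds, K y = u (v·y) = 0, so (I - K) y = y and x = y is a particular solution; the full solution set is the line x = y + c·u = y + c·(1, 3, -3, 0), c ∈ C.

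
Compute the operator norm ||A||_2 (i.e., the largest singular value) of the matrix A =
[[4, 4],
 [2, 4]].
||A||_2 = sqrt((52 + sqrt(2448))/2) ≈ 7.1231 (= sqrt(largest eigenvalue of A^T A))

||A||_2 = sigma_max(A) = sqrt(lambda_max(A^T A)). Form the symmetric matrix M = A^T A =
[[20, 24],
 [24, 32]].
Its characteristic polynomial (trace, determinant of M give the coefficients) is
  p(λ) = det(λ I - M) = λ^2 - 52λ + 64.
For λ^2 - 52λ + 64 the discriminant is 2448. It is nonnegative but not a perfect square, so the roots are real and irrational: λ = (52 ± sqrt(2448))/2 ≈ 50.7386, 1.2614.
So the eigenvalues of A^T A are ≈ 1.2614, 50.7386 (all ≥ 0, as they must be for A^T A). The largest is λ_max = (52 + sqrt(2448))/2 ≈ 50.7386, hence ||A||_2 = sqrt(λ_max) = sqrt((52 + sqrt(2448))/2) ≈ 7.1231.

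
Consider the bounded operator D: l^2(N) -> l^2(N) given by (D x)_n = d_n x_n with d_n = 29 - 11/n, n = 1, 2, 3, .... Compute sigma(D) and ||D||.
sigma(D) = {29 - 11/n : n ≥ 1} ∪ {29}; ||D|| = 29

A bounded diagonal operator on l^2 with diagonal entries d_n has spectrum equal to the closure of {d_n : n ≥ 1}: every d_n is an eigenvalue (with eigenvector e_n), so {d_n} ⊂ sigma(D); the spectrum is closed, so its closure is too; and for lambda not in the closure, (D - lambda I) has bounded inverse (the diagonal entries 1/(d_n - lambda) are bounded). For our sequence d_n = 29 - 11/n, n = 1, 2, 3, ...:
  - {d_n} = {29 - 11/n : n ≥ 1}; the only limit point is 29
  - closure = {29 - 11/n : n ≥ 1} ∪ {29}
For the norm: a diagonal operator has ||D|| = sup_n |d_n|. Here d_n = 29 - 11/n increases monotonically from d_1 = 18 toward 29, with all terms in [18, 29); so sup_n |d_n| = 29 (the supremum is the limit, not attained). So ||D|| = 29.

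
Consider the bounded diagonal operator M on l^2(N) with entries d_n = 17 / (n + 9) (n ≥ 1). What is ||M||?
||M|| = 17/10 (attained at n = 1)

For M diagonal, ||M|| = sup_n |d_n| = sup_n 17/(n + 9). This is positive and strictly decreasing in n, so the supremum is attained at n = 1: d_1 = 17/(1 + 9) = 17/10. Hence ||M|| = 17/10.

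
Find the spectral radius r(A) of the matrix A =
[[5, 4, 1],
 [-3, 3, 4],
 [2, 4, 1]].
r(A) ≈ 5.5009

The eigenvalues of A are the roots of its characteristic polynomial. With M = A (coefficients from the trace, the sum of principal 2x2 minors, and det A):
  p(λ) = det(λ I - M) = λ^3 - 9λ^2 + 17λ + 39.
No integer candidate from the rational root theorem (±divisors of 39) is a root, so the roots are irrational. The cubic discriminant is Δ = -30992 < 0, so there is one real root and a complex-conjugate pair. p(-2) = -39 and p(-1) = 12 have opposite signs, so a root lies in (-2, -1); Newton's method refines it to λ ≈ -1.2888. Dividing out (λ - (-1.2888)) leaves approximately λ^2 - 10.2888λ + 30.2604. For λ^2 - 10.2888λ + 30.2604 the discriminant is -15.1818. It is negative, so the remaining roots are the complex-conjugate pair λ ≈ 5.1444 ± 1.9482i. Their product equals the constant term, so |λ|^2 ≈ 30.2604 and |λ| ≈ 5.5009.
Thus the eigenvalues (to 4 decimals) are -1.2888 (modulus 1.2888); 5.1444 ± 1.9482i (modulus 5.5009). The spectral radius is the largest modulus: r(A) ≈ 5.5009. (Cross-check: r(A) ≤ ||A||_2 ≈ 7.8752; equality holds whenever A is normal, though it can also hold for some non-normal A.)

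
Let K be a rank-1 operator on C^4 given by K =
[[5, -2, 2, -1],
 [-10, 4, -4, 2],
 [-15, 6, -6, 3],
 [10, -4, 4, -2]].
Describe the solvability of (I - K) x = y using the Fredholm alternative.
(I - K) is singular (det(I - K) = 0, i.e. 1 ∈ sigma(K)). (I - K) x = y is solvable iff y ⊥ ker((I - K)^*) = span{(5, -2, 2, -1)}, i.e. iff 5y_1 - 2y_2 + 2y_3 - y_4 = 0. When solvable, the solutions are x = y + c·(1, -2, -3, 2), c arbitrary (ker(I - K) = span{(1, -2, -3, 2)}, dimension 1).

K has rank 1, so it is an outer product K = u v^T: every row of K is a multiple of one row vector. Reading off the entries, u = (1, -2, -3, 2) and v = (5, -2, 2, -1) (row i of K equals u_i·v^T). A rank-one matrix u v^T satisfies K u = u (v·u) and kills the (3)-dimensional subspace v^⊥, so its characteristic polynomial is lambda^3 (lambda - v·u) with v·u = tr K = 1. Hence the eigenvalues of I - K are 1 (multiplicity 3) and 1 - (1) = 0, so det(I - K) = 0. (Direct check: I - K =
[[-4, 2, -2, 1],
 [10, -3, 4, -2],
 [15, -6, 7, -3],
 [-10, 4, -4, 3]]
has determinant 0.) So 1 is an eigenvalue of K and (I - K) is not invertible. The finite-dimensional Fredholm alternative says: either (I - K) is invertible, or ker(I - K) ≠ {0} and then range(I - K) = ker((I - K)^*)^⊥, with dim ker(I - K) = dim ker((I - K)^*). We are in the second case, so we need both kernels. Kernel of I - K: (I - K) u = u - u (v·u) = u - u = 0, so ker(I - K) = span{u} = span{(1, -2, -3, 2)} (it is exactly 1-dimensional because rank(I - K) = 3). Kernel of the adjoint: K is real, so (I - K)^* = I - K^T = I - v u^T, and (I - v u^T) v = v - v (u·v) = 0; hence ker((I - K)^*) = span{v} = span{(5, -2, 2, -1)}. Therefore (I - K) x = y is solvable iff <y, v> = 0, i.e. iff 5y_1 - 2y_2 + 2y_3 - y_4 = 0. When this holds, K y = u (v·y) = 0, so (I - K) y = y and x = y is a particular solution; the full solution set is the line x = y + c·u = y + c·(1, -2, -3, 2), c ∈ C.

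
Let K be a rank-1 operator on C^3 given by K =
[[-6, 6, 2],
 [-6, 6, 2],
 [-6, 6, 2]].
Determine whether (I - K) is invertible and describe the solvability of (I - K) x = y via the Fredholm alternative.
(I - K) is invertible (det(I - K) = -1 ≠ 0), so for every y in C^3 the equation (I - K) x = y has a unique solution.

K has rank 1, so it is an outer product K = u v^T: every row of K is a multiple of one row vector. Reading off the entries, u = (-2, -2, -2) and v = (3, -3, -1) (row i of K equals u_i·v^T). A rank-one matrix u v^T satisfies K u = u (v·u) and kills the (2)-dimensional subspace v^⊥, so its characteristic polynomial is lambda^2 (lambda - v·u) with v·u = tr K = 2. Hence the eigenvalues of I - K are 1 (multiplicity 2) and 1 - (2) = -1, so det(I - K) = -1. (Direct check: I - K =
[[7, -6, -2],
 [6, -5, -2],
 [6, -6, -1]]
has determinant -1.) The finite-dimensional Fredholm alternative says: either (I - K) is invertible, or ker(I - K) ≠ {0} and then range(I - K) = ker((I - K)^*)^⊥, with dim ker(I - K) = dim ker((I - K)^*). Since det(I - K) ≠ 0, 1 is not an eigenvalue of K and ker(I - K) = {0}, so we are in the first case: for every y there is a unique x = (I - K)^(-1) y. Explicitly, by the Sherman–Morrison formula, (I - u v^T)^(-1) = I + u v^T/(1 - v·u), i.e. (I - K)^(-1) = I - K.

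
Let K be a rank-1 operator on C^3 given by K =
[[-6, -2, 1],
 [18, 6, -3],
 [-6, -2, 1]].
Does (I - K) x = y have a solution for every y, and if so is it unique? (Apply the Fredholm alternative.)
(I - K) is singular (det(I - K) = 0, i.e. 1 ∈ sigma(K)). (I - K) x = y is solvable iff y ⊥ ker((I - K)^*) = span{(-6, -2, 1)}, i.e. iff -6y_1 - 2y_2 + y_3 = 0. When solvable, the solutions are x = y + c·(1, -3, 1), c arbitrary (ker(I - K) = span{(1, -3, 1)}, dimension 1).

K has rank 1, so it is an outer product K = u v^T: every row of K is a multiple of one row vector. Reading off the entries, u = (1, -3, 1) and v = (-6, -2, 1) (row i of K equals u_i·v^T). A rank-one matrix u v^T satisfies K u = u (v·u) and kills the (2)-dimensional subspace v^⊥, so its characteristic polynomial is lambda^2 (lambda - v·u) with v·u = tr K = 1. Hence the eigenvalues of I - K are 1 (multiplicity 2) and 1 - (1) = 0, so det(I - K) = 0. (Direct check: I - K =
[[7, 2, -1],
 [-18, -5, 3],
 [6, 2, 0]]
has determinant 0.) So 1 is an eigenvalue of K and (I - K) is not invertible. The finite-dimensional Fredholm alternative says: either (I - K) is invertible, or ker(I - K) ≠ {0} and then range(I - K) = ker((I - K)^*)^⊥, with dim ker(I - K) = dim ker((I - K)^*). We are in the second case, so we need both kernels. Kernel of I - K: (I - K) u = u - u (v·u) = u - u = 0, so ker(I - K) = span{u} = span{(1, -3, 1)} (it is exactly 1-dimensional because rank(I - K) = 2). Kernel of the adjoint: K is real, so (I - K)^* = I - K^T = I - v u^T, and (I - v u^T) v = v - v (u·v) = 0; hence ker((I - K)^*) = span{v} = span{(-6, -2, 1)}. Therefore (I - K) x = y is solvable iff <y, v> = 0, i.e. iff -6y_1 - 2y_2 + y_3 = 0. When this holds, K y = u (v·y) = 0, so (I - K) y = y and x = y is a particular solution; the full solution set is the line x = y + c·u = y + c·(1, -3, 1), c ∈ C.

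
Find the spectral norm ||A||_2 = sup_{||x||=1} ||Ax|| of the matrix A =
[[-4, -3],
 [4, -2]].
||A||_2 = sqrt((45 + sqrt(425))/2) ≈ 5.7278 (= sqrt(largest eigenvalue of A^T A))

||A||_2 = sigma_max(A) = sqrt(lambda_max(A^T A)). Form the symmetric matrix M = A^T A =
[[32, 4],
 [4, 13]].
Its characteristic polynomial (trace, determinant of M give the coefficients) is
  p(λ) = det(λ I - M) = λ^2 - 45λ + 400.
For λ^2 - 45λ + 400 the discriminant is 425. It is nonnegative but not a perfect square, so the roots are real and irrational: λ = (45 ± sqrt(425))/2 ≈ 32.8078, 12.1922.
So the eigenvalues of A^T A are ≈ 12.1922, 32.8078 (all ≥ 0, as they must be for A^T A). The largest is λ_max = (45 + sqrt(425))/2 ≈ 32.8078, hence ||A||_2 = sqrt(λ_max) = sqrt((45 + sqrt(425))/2) ≈ 5.7278.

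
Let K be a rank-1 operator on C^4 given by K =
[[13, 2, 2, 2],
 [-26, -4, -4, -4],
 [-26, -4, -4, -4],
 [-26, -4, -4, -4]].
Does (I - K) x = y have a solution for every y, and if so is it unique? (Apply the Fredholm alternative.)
(I - K) is singular (det(I - K) = 0, i.e. 1 ∈ sigma(K)). (I - K) x = y is solvable iff y ⊥ ker((I - K)^*) = span{(13, 2, 2, 2)}, i.e. iff 13y_1 + 2y_2 + 2y_3 + 2y_4 = 0. When solvable, the solutions are x = y + c·(1, -2, -2, -2), c arbitrary (ker(I - K) = span{(1, -2, -2, -2)}, dimension 1).

K has rank 1, so it is an outer product K = u v^T: every row of K is a multiple of one row vector. Reading off the entries, u = (1, -2, -2, -2) and v = (13, 2, 2, 2) (row i of K equals u_i·v^T). A rank-one matrix u v^T satisfies K u = u (v·u) and kills the (3)-dimensional subspace v^⊥, so its characteristic polynomial is lambda^3 (lambda - v·u) with v·u = tr K = 1. Hence the eigenvalues of I - K are 1 (multiplicity 3) and 1 - (1) = 0, so det(I - K) = 0. (Direct check: I - K =
[[-12, -2, -2, -2],
 [26, 5, 4, 4],
 [26, 4, 5, 4],
 [26, 4, 4, 5]]
has determinant 0.) So 1 is an eigenvalue of K and (I - K) is not invertible. The finite-dimensional Fredholm alternative says: either (I - K) is invertible, or ker(I - K) ≠ {0} and then range(I - K) = ker((I - K)^*)^⊥, with dim ker(I - K) = dim ker((I - K)^*). We are in the second case, so we need both kernels. Kernel of I - K: (I - K) u = u - u (v·u) = u - u = 0, so ker(I - K) = span{u} = span{(1, -2, -2, -2)} (it is exactly 1-dimensional because rank(I - K) = 3). Kernel of the adjoint: K is real, so (I - K)^* = I - K^T = I - v u^T, and (I - v u^T) v = v - v (u·v) = 0; hence ker((I - K)^*) = span{v} = span{(13, 2, 2, 2)}. Therefore (I - K) x = y is solvable iff <y, v> = 0, i.e. iff 13y_1 + 2y_2 + 2y_3 + 2y_4 = 0. When this holds, K y = u (v·y) = 0, so (I - K) y = y and x = y is a particular solution; the full solution set is the line x = y + c·u = y + c·(1, -2, -2, -2), c ∈ C.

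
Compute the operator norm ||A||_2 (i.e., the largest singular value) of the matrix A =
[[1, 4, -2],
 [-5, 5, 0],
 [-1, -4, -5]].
||A||_2 ≈ 8.1986 (= sqrt(largest eigenvalue of A^T A))

||A||_2 = sigma_max(A) = sqrt(lambda_max(A^T A)). Form the symmetric matrix M = A^T A =
[[27, -17, 3],
 [-17, 57, 12],
 [3, 12, 29]].
Its characteristic polynomial (trace, sum of principal 2x2 minors, determinant of M give the coefficients) is
  p(λ) = det(λ I - M) = λ^3 - 113λ^2 + 3533λ - 30625.
No integer candidate from the rational root theorem (±divisors of 30625) is a root, so the roots are irrational. The cubic discriminant is Δ = 983969568 > 0, so there are three distinct real roots. p(14) = -567 and p(15) = 320 have opposite signs, so a root lies in (14, 15); Newton's method refines it to λ ≈ 14.6208. p(31) = 96 and p(32) = -513 have opposite signs, so a root lies in (31, 32); Newton's method refines it to λ ≈ 31.1618. p(67) = -408 and p(68) = 1539 have opposite signs, so a root lies in (67, 68); Newton's method refines it to λ ≈ 67.2173. Check (Vieta): the three roots sum to 113, matching tr M = 113.
So the eigenvalues of A^T A are ≈ 14.6208, 31.1618, 67.2173 (all ≥ 0, as they must be for A^T A). The largest is λ_max ≈ 67.2173, hence ||A||_2 = sqrt(λ_max) ≈ 8.1986.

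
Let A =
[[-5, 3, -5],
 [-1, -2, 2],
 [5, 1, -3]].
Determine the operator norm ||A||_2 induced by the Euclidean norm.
||A||_2 ≈ 7.8776 (= sqrt(largest eigenvalue of A^T A))

||A||_2 = sigma_max(A) = sqrt(lambda_max(A^T A)). Form the symmetric matrix M = A^T A =
[[51, -8, 8],
 [-8, 14, -22],
 [8, -22, 38]].
Its characteristic polynomial (trace, sum of principal 2x2 minors, determinant of M give the coefficients) is
  p(λ) = det(λ I - M) = λ^3 - 103λ^2 + 2572λ - 1936.
No integer candidate from the rational root theorem (±divisors of 1936) is a root, so the roots are irrational. The cubic discriminant is Δ = 2791990352 > 0, so there are three distinct real roots. p(0) = -1936 and p(1) = 534 have opposite signs, so a root lies in (0, 1); Newton's method refines it to λ ≈ 0.7767. p(40) = 144 and p(41) = -706 have opposite signs, so a root lies in (40, 41); Newton's method refines it to λ ≈ 40.1664. p(62) = -76 and p(63) = 1340 have opposite signs, so a root lies in (62, 63); Newton's method refines it to λ ≈ 62.0569. Check (Vieta): the three roots sum to 103, matching tr M = 103.
So the eigenvalues of A^T A are ≈ 0.7767, 40.1664, 62.0569 (all ≥ 0, as they must be for A^T A). The largest is λ_max ≈ 62.0569, hence ||A||_2 = sqrt(λ_max) ≈ 7.8776.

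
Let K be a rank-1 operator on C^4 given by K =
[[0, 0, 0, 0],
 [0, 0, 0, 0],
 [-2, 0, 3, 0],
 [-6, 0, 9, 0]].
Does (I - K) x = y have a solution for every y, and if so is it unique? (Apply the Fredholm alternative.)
(I - K) is invertible (det(I - K) = -2 ≠ 0), so for every y in C^4 the equation (I - K) x = y has a unique solution.

K has rank 1, so it is an outer product K = u v^T: every row of K is a multiple of one row vector. Reading off the entries, u = (0, 0, -1, -3) and v = (2, 0, -3, 0) (row i of K equals u_i·v^T). A rank-one matrix u v^T satisfies K u = u (v·u) and kills the (3)-dimensional subspace v^⊥, so its characteristic polynomial is lambda^3 (lambda - v·u) with v·u = tr K = 3. Hence the eigenvalues of I - K are 1 (multiplicity 3) and 1 - (3) = -2, so det(I - K) = -2. (Direct check: I - K =
[[1, 0, 0, 0],
 [0, 1, 0, 0],
 [2, 0, -2, 0],
 [6, 0, -9, 1]]
has determinant -2.) The finite-dimensional Fredholm alternative says: either (I - K) is invertible, or ker(I - K) ≠ {0} and then range(I - K) = ker((I - K)^*)^⊥, with dim ker(I - K) = dim ker((I - K)^*). Since det(I - K) ≠ 0, 1 is not an eigenvalue of K and ker(I - K) = {0}, so we are in the first case: for every y there is a unique x = (I - K)^(-1) y. Explicitly, by the Sherman–Morrison formula, (I - u v^T)^(-1) = I + u v^T/(1 - v·u), i.e. (I - K)^(-1) = I + K/(-2).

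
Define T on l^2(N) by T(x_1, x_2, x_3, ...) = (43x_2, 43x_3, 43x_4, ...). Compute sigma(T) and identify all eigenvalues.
sigma(T) = closed disk {z in C : |z| ≤ 43}; sigma_p(T) = open disk {z in C : |z| < 43}

Note T = 43·V where V is the unit left shift (V x)_k = x_{k+1}; so sigma(T) = 43·sigma(V) and ||T|| = 43||V||. ||T x||^2 = 1849sum_{k≥2} |x_k|^2 ≤ 1849||x||^2, with equality on {x : x_1 = 0}, so ||T|| = 43. For any lambda with |lambda| < 43, set r = lambda/43 (|r| < 1); the vector x = (1, r, r^2, ...) is in l^2 and satisfies T x = 43(r, r^2, ...) = lambda x, so lambda is an eigenvalue. On the boundary |lambda| = 43 the geometric series diverges, so no l^2 eigenvector exists, but these lambda lie in the approximate point spectrum. Hence sigma(T) is the closed disk of radius 43 and sigma_p(T) is the open disk.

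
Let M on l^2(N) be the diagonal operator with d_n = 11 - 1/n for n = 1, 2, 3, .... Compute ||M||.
||M|| = 11

For a diagonal operator on l^2 with entries d_n, ||M|| = sup_n |d_n|. Here d_1 = 10, d_2 = 21/2, ..., and d_n = 11 - 1/n increases monotonically toward 11. All terms lie in [10, 11), so |d_n| = d_n and the supremum is the limit 11, which is not attained by any individual d_n. Hence ||M|| = 11.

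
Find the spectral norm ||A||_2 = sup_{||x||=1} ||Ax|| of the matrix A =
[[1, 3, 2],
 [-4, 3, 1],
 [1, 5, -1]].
||A||_2 ≈ 6.6437 (= sqrt(largest eigenvalue of A^T A))

||A||_2 = sigma_max(A) = sqrt(lambda_max(A^T A)). Form the symmetric matrix M = A^T A =
[[18, -4, -3],
 [-4, 43, 4],
 [-3, 4, 6]].
Its characteristic polynomial (trace, sum of principal 2x2 minors, determinant of M give the coefficients) is
  p(λ) = det(λ I - M) = λ^3 - 67λ^2 + 1099λ - 3969.
No integer candidate from the rational root theorem (±divisors of 3969) is a root, so the roots are irrational. The cubic discriminant is Δ = 172570944 > 0, so there are three distinct real roots. p(5) = -24 and p(6) = 429 have opposite signs, so a root lies in (5, 6); Newton's method refines it to λ ≈ 5.0479. p(17) = 264 and p(18) = -63 have opposite signs, so a root lies in (17, 18); Newton's method refines it to λ ≈ 17.8139. p(44) = -141 and p(45) = 936 have opposite signs, so a root lies in (44, 45); Newton's method refines it to λ ≈ 44.1382. Check (Vieta): the three roots sum to 67, matching tr M = 67.
So the eigenvalues of A^T A are ≈ 5.0479, 17.8139, 44.1382 (all ≥ 0, as they must be for A^T A). The largest is λ_max ≈ 44.1382, hence ||A||_2 = sqrt(λ_max) ≈ 6.6437.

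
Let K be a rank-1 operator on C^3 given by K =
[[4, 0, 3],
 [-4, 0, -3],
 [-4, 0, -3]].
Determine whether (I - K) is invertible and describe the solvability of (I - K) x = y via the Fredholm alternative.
(I - K) is singular (det(I - K) = 0, i.e. 1 ∈ sigma(K)). (I - K) x = y is solvable iff y ⊥ ker((I - K)^*) = span{(4, 0, 3)}, i.e. iff 4y_1 + 3y_3 = 0. When solvable, the solutions are x = y + c·(1, -1, -1), c arbitrary (ker(I - K) = span{(1, -1, -1)}, dimension 1).

K has rank 1, so it is an outer product K = u v^T: every row of K is a multiple of one row vector. Reading off the entries, u = (1, -1, -1) and v = (4, 0, 3) (row i of K equals u_i·v^T). A rank-one matrix u v^T satisfies K u = u (v·u) and kills the (2)-dimensional subspace v^⊥, so its characteristic polynomial is lambda^2 (lambda - v·u) with v·u = tr K = 1. Hence the eigenvalues of I - K are 1 (multiplicity 2) and 1 - (1) = 0, so det(I - K) = 0. (Direct check: I - K =
[[-3, 0, -3],
 [4, 1, 3],
 [4, 0, 4]]
has determinant 0.) So 1 is an eigenvalue of K and (I - K) is not invertible. The finite-dimensional Fredholm alternative says: either (I - K) is invertible, or ker(I - K) ≠ {0} and then range(I - K) = ker((I - K)^*)^⊥, with dim ker(I - K) = dim ker((I - K)^*). We are in the second case, so we need both kernels. Kernel of I - K: (I - K) u = u - u (v·u) = u - u = 0, so ker(I - K) = span{u} = span{(1, -1, -1)} (it is exactly 1-dimensional because rank(I - K) = 2). Kernel of the adjoint: K is real, so (I - K)^* = I - K^T = I - v u^T, and (I - v u^T) v = v - v (u·v) = 0; hence ker((I - K)^*) = span{v} = span{(4, 0, 3)}. Therefore (I - K) x = y is solvable iff <y, v> = 0, i.e. iff 4y_1 + 3y_3 = 0. When this holds, K y = u (v·y) = 0, so (I - K) y = y and x = y is a particular solution; the full solution set is the line x = y + c·u = y + c·(1, -1, -1), c ∈ C.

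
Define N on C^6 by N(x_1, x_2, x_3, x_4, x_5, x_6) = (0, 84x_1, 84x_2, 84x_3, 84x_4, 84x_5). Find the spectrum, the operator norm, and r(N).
sigma(N) = {0}; ||N|| = 84; r(N) = 0. (N is nilpotent with N^6 = 0.)

On C^6, N is a strictly lower-triangular matrix with 84 on the subdiagonal and zeros elsewhere, so its characteristic polynomial is lambda^6 and every eigenvalue is 0: sigma(N) = {0}. For the operator norm, N e_i = 84e_{i+1} for i = 1, ..., 5 and N e_6 = 0, so the singular values of N are 84 (with multiplicity 5) and 0; hence ||N|| = 84. The spectral radius r(N) = max|lambda| = 0. Note ||N|| > r(N) — characteristic of non-normal nilpotent operators. Indeed N^6 = 0.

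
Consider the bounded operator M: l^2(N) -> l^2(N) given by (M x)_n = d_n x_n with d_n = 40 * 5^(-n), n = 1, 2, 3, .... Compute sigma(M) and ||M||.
sigma(M) = {40 * 5^(-n) : n ≥ 1} ∪ {0}; ||M|| = 8

A bounded diagonal operator on l^2 with diagonal entries d_n has spectrum equal to the closure of {d_n : n ≥ 1}: every d_n is an eigenvalue (with eigenvector e_n), so {d_n} ⊂ sigma(M); the spectrum is closed, so its closure is too; and for lambda not in the closure, (M - lambda I) has bounded inverse (the diagonal entries 1/(d_n - lambda) are bounded). For our sequence d_n = 40 * 5^(-n), n = 1, 2, 3, ...:
  - {d_n} = {40 * 5^(-n) : n ≥ 1}; the only limit point is 0
  - closure = {40 * 5^(-n) : n ≥ 1} ∪ {0}
For the norm: a diagonal operator has ||M|| = sup_n |d_n|. Here d_n = 40 * 5^(-n) is positive and decreasing, so sup_n |d_n| = d_1 = 40/5 = 8. So ||M|| = 8.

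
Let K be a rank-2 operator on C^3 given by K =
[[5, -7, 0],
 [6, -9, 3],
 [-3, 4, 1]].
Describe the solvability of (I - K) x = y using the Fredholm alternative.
(I - K) is invertible (det(I - K) = -15 ≠ 0), so for every y in C^3 the equation (I - K) x = y has a unique solution.

K has rank 2 and factors as K = U V^T = u1 v1^T + u2 v2^T with u1 = (-3, -3, 2), v1 = (-2, 3, -1), u2 = (-1, 0, 1), v2 = (1, -2, 3) (multiplying out reproduces the displayed K). The nonzero eigenvalues of U V^T coincide with those of the 2 x 2 matrix G = V^T U = [[v1·u1, v1·u2], [v2·u1, v2·u2]] = [[-5, 1], [9, 2]], and by the Sylvester determinant identity det(I_3 - U V^T) = det(I_2 - V^T U) = det([[6, -1], [-9, -1]]) = (6)(-1) - (-1)(-9) = -15. (Direct check: I - K =
[[-4, 7, 0],
 [-6, 10, -3],
 [3, -4, 0]]
has determinant -15.) The finite-dimensional Fredholm alternative says: either (I - K) is invertible, or ker(I - K) ≠ {0} and then range(I - K) = ker((I - K)^*)^⊥, with dim ker(I - K) = dim ker((I - K)^*). Since det(I - K) ≠ 0, 1 is not an eigenvalue of K and ker(I - K) = {0}, so we are in the first case: for every y there is a unique x = (I - K)^(-1) y. (Explicitly, by the Woodbury identity, (I - U V^T)^(-1) = I + U (I_2 - G)^(-1) V^T.)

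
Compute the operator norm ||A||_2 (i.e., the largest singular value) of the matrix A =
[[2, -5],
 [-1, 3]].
||A||_2 = sqrt((39 + sqrt(1517))/2) ≈ 6.2429 (= sqrt(largest eigenvalue of A^T A))

||A||_2 = sigma_max(A) = sqrt(lambda_max(A^T A)). Form the symmetric matrix M = A^T A =
[[5, -13],
 [-13, 34]].
Its characteristic polynomial (trace, determinant of M give the coefficients) is
  p(λ) = det(λ I - M) = λ^2 - 39λ + 1.
For λ^2 - 39λ + 1 the discriminant is 1517. It is nonnegative but not a perfect square, so the roots are real and irrational: λ = (39 ± sqrt(1517))/2 ≈ 38.9743, 0.0257.
So the eigenvalues of A^T A are ≈ 0.0257, 38.9743 (all ≥ 0, as they must be for A^T A). The largest is λ_max = (39 + sqrt(1517))/2 ≈ 38.9743, hence ||A||_2 = sqrt(λ_max) = sqrt((39 + sqrt(1517))/2) ≈ 6.2429.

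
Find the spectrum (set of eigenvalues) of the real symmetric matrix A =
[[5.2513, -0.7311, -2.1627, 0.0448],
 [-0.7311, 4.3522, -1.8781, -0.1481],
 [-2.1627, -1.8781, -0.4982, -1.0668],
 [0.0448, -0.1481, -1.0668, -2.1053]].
sigma(A) ≈ {-3, -1, 5, 6}

A is real symmetric, so its spectrum consists of real eigenvalues. Expanding the characteristic polynomial of the displayed matrix gives
  det(λ I - A) = p(λ) = λ^4 + (-7)λ^3 + (-11)λ^2 + (87.0015)λ + (90).
Solving p(λ) = 0 yields eigenvalues ≈ -3, -1, 5, 6. (A is shown rounded to 4 decimals, so these recover the underlying integer eigenvalues to within that precision.)
Verification: the trace of A = 7 equals the sum of eigenvalues 7, and det(A) ≈ 90.0002 matches the eigenvalue product 90.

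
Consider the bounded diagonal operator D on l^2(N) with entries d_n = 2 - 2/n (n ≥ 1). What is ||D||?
||D|| = 2

For a diagonal operator on l^2 with entries d_n, ||D|| = sup_n |d_n|. Here d_1 = 0, d_2 = 1, ..., and d_n = 2 - 2/n increases monotonically toward 2. All terms lie in [0, 2), so |d_n| = d_n and the supremum is the limit 2, which is not attained by any individual d_n. Hence ||D|| = 2.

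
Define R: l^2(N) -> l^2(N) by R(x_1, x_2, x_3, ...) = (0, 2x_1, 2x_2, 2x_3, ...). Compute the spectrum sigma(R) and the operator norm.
sigma(R) = closed disk {z in C : |z| ≤ 2}; ||R|| = 2

Note R = 2·U where U is the unit right shift (U x)_k = x_{k-1} (with x_0 := 0); so ||R|| = 2||U|| and sigma(R) = 2·sigma(U). ||R x||^2 = sum_{k≥1} |2x_k|^2 = 4||x||^2, so ||R|| = 2 and sigma(R) ⊂ {|z| ≤ 2}. For any |lambda| < 2, the equation (R - lambda I) x = 0 forces x_1 = 0, then 2x_k = lambda x_{k+1} ⇒ x = 0, so R has no eigenvalues. But (R - lambda I) is not surjective for |lambda| < 2: solving (R - lambda I) x = e_1 would require x_n proportional to (lambda/2)^(-n), which is not in l^2. So every |lambda| < 2 lies in the residual spectrum. The boundary |lambda| = 2 is in the approximate point spectrum (the spectrum is closed). Hence sigma(R) is the closed disk of radius 2.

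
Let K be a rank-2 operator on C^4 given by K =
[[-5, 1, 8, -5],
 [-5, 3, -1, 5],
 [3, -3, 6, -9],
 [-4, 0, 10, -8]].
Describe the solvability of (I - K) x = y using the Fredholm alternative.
(I - K) is invertible (det(I - K) = -6 ≠ 0), so for every y in C^4 the equation (I - K) x = y has a unique solution.

K has rank 2 and factors as K = U V^T = u1 v1^T + u2 v2^T with u1 = (2, 1, 0, 2), v1 = (-3, 1, 3, -1), u2 = (1, -2, 3, 2), v2 = (1, -1, 2, -3) (multiplying out reproduces the displayed K). The nonzero eigenvalues of U V^T coincide with those of the 2 x 2 matrix G = V^T U = [[v1·u1, v1·u2], [v2·u1, v2·u2]] = [[-7, 2], [-5, 3]], and by the Sylvester determinant identity det(I_4 - U V^T) = det(I_2 - V^T U) = det([[8, -2], [5, -2]]) = (8)(-2) - (-2)(5) = -6. (Direct check: I - K =
[[6, -1, -8, 5],
 [5, -2, 1, -5],
 [-3, 3, -5, 9],
 [4, 0, -10, 9]]
has determinant -6.) The finite-dimensional Fredholm alternative says: either (I - K) is invertible, or ker(I - K) ≠ {0} and then range(I - K) = ker((I - K)^*)^⊥, with dim ker(I - K) = dim ker((I - K)^*). Since det(I - K) ≠ 0, 1 is not an eigenvalue of K and ker(I - K) = {0}, so we are in the first case: for every y there is a unique x = (I - K)^(-1) y. (Explicitly, by the Woodbury identity, (I - U V^T)^(-1) = I + U (I_2 - G)^(-1) V^T.)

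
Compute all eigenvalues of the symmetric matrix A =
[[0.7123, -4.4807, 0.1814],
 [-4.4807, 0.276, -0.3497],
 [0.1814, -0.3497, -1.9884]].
sigma(A) ≈ {-4, -2, 5}

A is real symmetric, so its spectrum consists of real eigenvalues. Expanding the characteristic polynomial of the displayed matrix gives
  det(λ I - A) = p(λ) = λ^3 + (1)λ^2 + (-22)λ + (-40.0018).
Solving p(λ) = 0 yields eigenvalues ≈ -4, -2, 5. (A is shown rounded to 4 decimals, so these recover the underlying integer eigenvalues to within that precision.)
Verification: the trace of A = -1 equals the sum of eigenvalues -1, and det(A) ≈ 40.0018 matches the eigenvalue product 40.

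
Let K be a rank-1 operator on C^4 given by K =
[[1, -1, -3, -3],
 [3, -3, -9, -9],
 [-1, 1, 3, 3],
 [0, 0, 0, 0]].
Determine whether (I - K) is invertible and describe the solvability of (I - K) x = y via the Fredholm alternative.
(I - K) is singular (det(I - K) = 0, i.e. 1 ∈ sigma(K)). (I - K) x = y is solvable iff y ⊥ ker((I - K)^*) = span{(1, -1, -3, -3)}, i.e. iff y_1 - y_2 - 3y_3 - 3y_4 = 0. When solvable, the solutions are x = y + c·(1, 3, -1, 0), c arbitrary (ker(I - K) = span{(1, 3, -1, 0)}, dimension 1).

K has rank 1, so it is an outer product K = u v^T: every row of K is a multiple of one row vector. Reading off the entries, u = (1, 3, -1, 0) and v = (1, -1, -3, -3) (row i of K equals u_i·v^T). A rank-one matrix u v^T satisfies K u = u (v·u) and kills the (3)-dimensional subspace v^⊥, so its characteristic polynomial is lambda^3 (lambda - v·u) with v·u = tr K = 1. Hence the eigenvalues of I - K are 1 (multiplicity 3) and 1 - (1) = 0, so det(I - K) = 0. (Direct check: I - K =
[[0, 1, 3, 3],
 [-3, 4, 9, 9],
 [1, -1, -2, -3],
 [0, 0, 0, 1]]
has determinant 0.) So 1 is an eigenvalue of K and (I - K) is not invertible. The finite-dimensional Fredholm alternative says: either (I - K) is invertible, or ker(I - K) ≠ {0} and then range(I - K) = ker((I - K)^*)^⊥, with dim ker(I - K) = dim ker((I - K)^*). We are in the second case, so we need both kernels. Kernel of I - K: (I - K) u = u - u (v·u) = u - u = 0, so ker(I - K) = span{u} = span{(1, 3, -1, 0)} (it is exactly 1-dimensional because rank(I - K) = 3). Kernel of the adjoint: K is real, so (I - K)^* = I - K^T = I - v u^T, and (I - v u^T) v = v - v (u·v) = 0; hence ker((I - K)^*) = span{v} = span{(1, -1, -3, -3)}. Therefore (I - K) x = y is solvable iff <y, v> = 0, i.e. iff y_1 - y_2 - 3y_3 - 3y_4 = 0. When this holds, K y = u (v·y) = 0, so (I - K) y = y and x = y is a particular solution; the full solution set is the line x = y + c·u = y + c·(1, 3, -1, 0), c ∈ C.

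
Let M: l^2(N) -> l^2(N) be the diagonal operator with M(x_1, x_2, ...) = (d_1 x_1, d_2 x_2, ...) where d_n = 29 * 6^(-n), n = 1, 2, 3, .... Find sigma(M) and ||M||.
sigma(M) = {29 * 6^(-n) : n ≥ 1} ∪ {0}; ||M|| = 29/6

A bounded diagonal operator on l^2 with diagonal entries d_n has spectrum equal to the closure of {d_n : n ≥ 1}: every d_n is an eigenvalue (with eigenvector e_n), so {d_n} ⊂ sigma(M); the spectrum is closed, so its closure is too; and for lambda not in the closure, (M - lambda I) has bounded inverse (the diagonal entries 1/(d_n - lambda) are bounded). For our sequence d_n = 29 * 6^(-n), n = 1, 2, 3, ...:
  - {d_n} = {29 * 6^(-n) : n ≥ 1}; the only limit point is 0
  - closure = {29 * 6^(-n) : n ≥ 1} ∪ {0}
For the norm: a diagonal operator has ||M|| = sup_n |d_n|. Here d_n = 29 * 6^(-n) is positive and decreasing, so sup_n |d_n| = d_1 = 29/6. So ||M|| = 29/6.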